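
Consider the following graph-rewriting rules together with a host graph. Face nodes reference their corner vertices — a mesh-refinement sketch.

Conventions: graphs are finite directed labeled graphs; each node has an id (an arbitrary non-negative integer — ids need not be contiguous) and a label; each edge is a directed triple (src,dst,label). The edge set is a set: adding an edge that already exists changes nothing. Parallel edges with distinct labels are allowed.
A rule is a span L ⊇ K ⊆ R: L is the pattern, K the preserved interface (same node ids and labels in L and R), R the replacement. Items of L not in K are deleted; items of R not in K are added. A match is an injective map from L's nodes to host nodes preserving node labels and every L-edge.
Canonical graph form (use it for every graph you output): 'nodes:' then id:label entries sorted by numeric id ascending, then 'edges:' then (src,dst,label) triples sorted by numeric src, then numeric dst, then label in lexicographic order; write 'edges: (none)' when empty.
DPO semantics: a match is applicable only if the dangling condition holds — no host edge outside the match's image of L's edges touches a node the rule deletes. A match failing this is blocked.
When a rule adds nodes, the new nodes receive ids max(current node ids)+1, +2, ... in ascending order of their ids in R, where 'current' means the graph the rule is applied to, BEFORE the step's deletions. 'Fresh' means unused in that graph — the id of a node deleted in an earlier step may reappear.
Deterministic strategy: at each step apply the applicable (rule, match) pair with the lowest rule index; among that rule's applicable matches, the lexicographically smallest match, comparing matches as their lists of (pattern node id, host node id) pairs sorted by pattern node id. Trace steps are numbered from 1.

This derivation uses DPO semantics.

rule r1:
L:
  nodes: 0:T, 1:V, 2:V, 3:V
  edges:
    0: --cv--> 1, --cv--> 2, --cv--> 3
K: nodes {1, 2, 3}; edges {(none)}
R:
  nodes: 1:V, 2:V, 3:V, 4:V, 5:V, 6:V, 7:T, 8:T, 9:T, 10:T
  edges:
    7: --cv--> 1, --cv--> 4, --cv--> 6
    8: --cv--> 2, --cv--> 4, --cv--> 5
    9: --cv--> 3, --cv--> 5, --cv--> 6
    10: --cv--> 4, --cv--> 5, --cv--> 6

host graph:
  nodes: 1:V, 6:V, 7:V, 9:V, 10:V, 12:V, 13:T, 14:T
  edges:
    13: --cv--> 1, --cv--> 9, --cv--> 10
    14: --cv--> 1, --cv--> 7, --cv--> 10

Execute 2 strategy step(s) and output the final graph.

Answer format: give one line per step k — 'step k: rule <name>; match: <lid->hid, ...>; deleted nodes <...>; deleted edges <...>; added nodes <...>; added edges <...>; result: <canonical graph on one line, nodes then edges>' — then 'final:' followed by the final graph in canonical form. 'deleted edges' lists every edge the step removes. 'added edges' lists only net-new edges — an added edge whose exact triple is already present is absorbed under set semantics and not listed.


step 1: rule r1; match: 0->13, 1->1, 2->9, 3->10; deleted nodes 13; deleted edges (13,1,cv); (13,9,cv); (13,10,cv); added nodes 15, 16, 17, 18, 19, 20, 21; added edges (18,1,cv); (18,15,cv); (18,17,cv); (19,9,cv); (19,15,cv); (19,16,cv); (20,10,cv); (20,16,cv); (20,17,cv); (21,15,cv); (21,16,cv); (21,17,cv); result: nodes: 1:V, 6:V, 7:V, 9:V, 10:V, 12:V, 14:T, 15:V, 16:V, 17:V, 18:T, 19:T, 20:T, 21:T edges: (14,1,cv); (14,7,cv); (14,10,cv); (18,1,cv); (18,15,cv); (18,17,cv); (19,9,cv); (19,15,cv); (19,16,cv); (20,10,cv); (20,16,cv); (20,17,cv); (21,15,cv); (21,16,cv); (21,17,cv)
step 2: rule r1; match: 0->14, 1->1, 2->7, 3->10; deleted nodes 14; deleted edges (14,1,cv); (14,7,cv); (14,10,cv); added nodes 22, 23, 24, 25, 26, 27, 28; added edges (25,1,cv); (25,22,cv); (25,24,cv); (26,7,cv); (26,22,cv); (26,23,cv); (27,10,cv); (27,23,cv); (27,24,cv); (28,22,cv); (28,23,cv); (28,24,cv); result: nodes: 1:V, 6:V, 7:V, 9:V, 10:V, 12:V, 15:V, 16:V, 17:V, 18:T, 19:T, 20:T, 21:T, 22:V, 23:V, 24:V, 25:T, 26:T, 27:T, 28:T edges: (18,1,cv); (18,15,cv); (18,17,cv); (19,9,cv); (19,15,cv); (19,16,cv); (20,10,cv); (20,16,cv); (20,17,cv); (21,15,cv); (21,16,cv); (21,17,cv); (25,1,cv); (25,22,cv); (25,24,cv); (26,7,cv); (26,22,cv); (26,23,cv); (27,10,cv); (27,23,cv); (27,24,cv); (28,22,cv); (28,23,cv); (28,24,cv)
final:
nodes: 1:V, 6:V, 7:V, 9:V, 10:V, 12:V, 15:V, 16:V, 17:V, 18:T, 19:T, 20:T, 21:T, 22:V, 23:V, 24:V, 25:T, 26:T, 27:T, 28:T
edges: (18,1,cv); (18,15,cv); (18,17,cv); (19,9,cv); (19,15,cv); (19,16,cv); (20,10,cv); (20,16,cv); (20,17,cv); (21,15,cv); (21,16,cv); (21,17,cv); (25,1,cv); (25,22,cv); (25,24,cv); (26,7,cv); (26,22,cv); (26,23,cv); (27,10,cv); (27,23,cv); (27,24,cv); (28,22,cv); (28,23,cv); (28,24,cv)


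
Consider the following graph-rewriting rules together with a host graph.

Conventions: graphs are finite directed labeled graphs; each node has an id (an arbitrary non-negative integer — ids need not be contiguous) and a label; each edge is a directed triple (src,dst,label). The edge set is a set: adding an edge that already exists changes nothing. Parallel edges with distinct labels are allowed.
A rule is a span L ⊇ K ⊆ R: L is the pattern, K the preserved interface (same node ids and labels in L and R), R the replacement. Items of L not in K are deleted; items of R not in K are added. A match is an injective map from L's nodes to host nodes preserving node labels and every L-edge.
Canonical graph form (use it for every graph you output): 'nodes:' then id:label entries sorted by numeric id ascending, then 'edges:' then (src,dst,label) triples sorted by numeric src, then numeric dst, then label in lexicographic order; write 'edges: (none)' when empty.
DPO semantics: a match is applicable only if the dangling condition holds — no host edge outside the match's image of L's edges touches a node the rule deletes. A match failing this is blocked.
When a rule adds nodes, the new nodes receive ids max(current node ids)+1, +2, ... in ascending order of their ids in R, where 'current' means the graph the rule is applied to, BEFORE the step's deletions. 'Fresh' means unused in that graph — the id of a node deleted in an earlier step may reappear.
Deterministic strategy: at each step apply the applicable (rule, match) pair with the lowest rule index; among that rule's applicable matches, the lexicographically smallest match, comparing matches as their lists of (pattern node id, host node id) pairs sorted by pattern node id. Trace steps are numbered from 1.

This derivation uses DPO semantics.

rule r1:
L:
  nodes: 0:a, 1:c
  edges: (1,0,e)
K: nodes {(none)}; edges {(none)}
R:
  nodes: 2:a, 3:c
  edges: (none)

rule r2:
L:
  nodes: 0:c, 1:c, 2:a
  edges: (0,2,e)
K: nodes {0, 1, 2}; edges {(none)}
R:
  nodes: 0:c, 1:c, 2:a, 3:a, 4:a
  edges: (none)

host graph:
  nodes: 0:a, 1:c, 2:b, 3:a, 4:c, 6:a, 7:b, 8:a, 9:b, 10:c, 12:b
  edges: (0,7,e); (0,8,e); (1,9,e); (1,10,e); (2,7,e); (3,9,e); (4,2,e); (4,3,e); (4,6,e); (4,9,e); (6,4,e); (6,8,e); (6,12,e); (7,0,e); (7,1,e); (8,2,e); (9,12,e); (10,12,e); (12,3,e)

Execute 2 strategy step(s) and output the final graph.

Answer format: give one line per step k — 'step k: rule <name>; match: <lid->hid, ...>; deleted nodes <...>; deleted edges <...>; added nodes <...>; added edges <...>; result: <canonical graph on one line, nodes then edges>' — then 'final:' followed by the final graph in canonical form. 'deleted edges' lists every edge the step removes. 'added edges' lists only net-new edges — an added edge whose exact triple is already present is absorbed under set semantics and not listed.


step 1: rule r2; match: 0->4, 1->1, 2->3; deleted nodes (none); deleted edges (4,3,e); added nodes 13, 14; added edges (none); result: nodes: 0:a, 1:c, 2:b, 3:a, 4:c, 6:a, 7:b, 8:a, 9:b, 10:c, 12:b, 13:a, 14:a edges: (0,7,e); (0,8,e); (1,9,e); (1,10,e); (2,7,e); (3,9,e); (4,2,e); (4,6,e); (4,9,e); (6,4,e); (6,8,e); (6,12,e); (7,0,e); (7,1,e); (8,2,e); (9,12,e); (10,12,e); (12,3,e)
step 2: rule r2; match: 0->4, 1->1, 2->6; deleted nodes (none); deleted edges (4,6,e); added nodes 15, 16; added edges (none); result: nodes: 0:a, 1:c, 2:b, 3:a, 4:c, 6:a, 7:b, 8:a, 9:b, 10:c, 12:b, 13:a, 14:a, 15:a, 16:a edges: (0,7,e); (0,8,e); (1,9,e); (1,10,e); (2,7,e); (3,9,e); (4,2,e); (4,9,e); (6,4,e); (6,8,e); (6,12,e); (7,0,e); (7,1,e); (8,2,e); (9,12,e); (10,12,e); (12,3,e)
final:
nodes: 0:a, 1:c, 2:b, 3:a, 4:c, 6:a, 7:b, 8:a, 9:b, 10:c, 12:b, 13:a, 14:a, 15:a, 16:a
edges: (0,7,e); (0,8,e); (1,9,e); (1,10,e); (2,7,e); (3,9,e); (4,2,e); (4,9,e); (6,4,e); (6,8,e); (6,12,e); (7,0,e); (7,1,e); (8,2,e); (9,12,e); (10,12,e); (12,3,e)


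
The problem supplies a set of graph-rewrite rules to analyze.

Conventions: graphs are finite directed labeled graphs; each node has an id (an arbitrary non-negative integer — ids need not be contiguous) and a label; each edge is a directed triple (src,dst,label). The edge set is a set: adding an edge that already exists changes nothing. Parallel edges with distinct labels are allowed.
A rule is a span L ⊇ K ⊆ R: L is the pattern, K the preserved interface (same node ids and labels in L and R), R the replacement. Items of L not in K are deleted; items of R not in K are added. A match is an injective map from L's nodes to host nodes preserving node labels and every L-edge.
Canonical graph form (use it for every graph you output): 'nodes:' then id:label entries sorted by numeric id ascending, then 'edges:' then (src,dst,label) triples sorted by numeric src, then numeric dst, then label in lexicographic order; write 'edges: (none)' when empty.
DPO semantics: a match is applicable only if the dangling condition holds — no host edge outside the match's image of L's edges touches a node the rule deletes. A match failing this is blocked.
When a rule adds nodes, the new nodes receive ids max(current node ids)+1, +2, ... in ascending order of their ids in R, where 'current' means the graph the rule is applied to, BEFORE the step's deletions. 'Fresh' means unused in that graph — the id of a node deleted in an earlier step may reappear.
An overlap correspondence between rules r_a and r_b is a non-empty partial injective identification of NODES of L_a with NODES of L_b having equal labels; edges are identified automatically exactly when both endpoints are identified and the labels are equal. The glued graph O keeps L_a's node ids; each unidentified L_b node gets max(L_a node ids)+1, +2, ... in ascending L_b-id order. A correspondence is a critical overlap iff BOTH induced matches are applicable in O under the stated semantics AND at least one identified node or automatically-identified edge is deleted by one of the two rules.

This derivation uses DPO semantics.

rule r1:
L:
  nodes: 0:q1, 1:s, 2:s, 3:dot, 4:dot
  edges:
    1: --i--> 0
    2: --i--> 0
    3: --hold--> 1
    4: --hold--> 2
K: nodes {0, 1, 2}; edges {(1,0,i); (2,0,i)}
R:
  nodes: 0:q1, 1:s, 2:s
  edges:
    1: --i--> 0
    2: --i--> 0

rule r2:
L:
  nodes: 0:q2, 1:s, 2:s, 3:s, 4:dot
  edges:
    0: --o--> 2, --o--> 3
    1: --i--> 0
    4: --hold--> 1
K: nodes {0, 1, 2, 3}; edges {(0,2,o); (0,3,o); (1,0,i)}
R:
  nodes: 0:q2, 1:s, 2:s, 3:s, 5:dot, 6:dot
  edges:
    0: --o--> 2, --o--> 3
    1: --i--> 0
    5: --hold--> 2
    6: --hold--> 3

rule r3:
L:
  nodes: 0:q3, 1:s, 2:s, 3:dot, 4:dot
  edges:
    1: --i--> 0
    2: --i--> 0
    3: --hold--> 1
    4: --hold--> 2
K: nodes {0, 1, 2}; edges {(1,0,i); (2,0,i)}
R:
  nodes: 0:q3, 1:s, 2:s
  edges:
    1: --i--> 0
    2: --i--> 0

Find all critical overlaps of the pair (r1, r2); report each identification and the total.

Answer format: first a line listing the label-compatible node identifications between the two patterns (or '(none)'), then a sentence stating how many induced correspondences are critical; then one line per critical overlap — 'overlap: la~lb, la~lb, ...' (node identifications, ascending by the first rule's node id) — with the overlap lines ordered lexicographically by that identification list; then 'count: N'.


label-compatible node identifications between L(r1) and L(r2): 1~1, 1~2, 1~3, 2~1, 2~2, 2~3, 3~4, 4~4
6 of the induced correspondences are critical overlaps of r1 and r2.
overlap: 1~1, 2~2, 3~4
overlap: 1~1, 2~3, 3~4
overlap: 1~1, 3~4
overlap: 1~2, 2~1, 4~4
overlap: 1~3, 2~1, 4~4
overlap: 2~1, 4~4
count: 6


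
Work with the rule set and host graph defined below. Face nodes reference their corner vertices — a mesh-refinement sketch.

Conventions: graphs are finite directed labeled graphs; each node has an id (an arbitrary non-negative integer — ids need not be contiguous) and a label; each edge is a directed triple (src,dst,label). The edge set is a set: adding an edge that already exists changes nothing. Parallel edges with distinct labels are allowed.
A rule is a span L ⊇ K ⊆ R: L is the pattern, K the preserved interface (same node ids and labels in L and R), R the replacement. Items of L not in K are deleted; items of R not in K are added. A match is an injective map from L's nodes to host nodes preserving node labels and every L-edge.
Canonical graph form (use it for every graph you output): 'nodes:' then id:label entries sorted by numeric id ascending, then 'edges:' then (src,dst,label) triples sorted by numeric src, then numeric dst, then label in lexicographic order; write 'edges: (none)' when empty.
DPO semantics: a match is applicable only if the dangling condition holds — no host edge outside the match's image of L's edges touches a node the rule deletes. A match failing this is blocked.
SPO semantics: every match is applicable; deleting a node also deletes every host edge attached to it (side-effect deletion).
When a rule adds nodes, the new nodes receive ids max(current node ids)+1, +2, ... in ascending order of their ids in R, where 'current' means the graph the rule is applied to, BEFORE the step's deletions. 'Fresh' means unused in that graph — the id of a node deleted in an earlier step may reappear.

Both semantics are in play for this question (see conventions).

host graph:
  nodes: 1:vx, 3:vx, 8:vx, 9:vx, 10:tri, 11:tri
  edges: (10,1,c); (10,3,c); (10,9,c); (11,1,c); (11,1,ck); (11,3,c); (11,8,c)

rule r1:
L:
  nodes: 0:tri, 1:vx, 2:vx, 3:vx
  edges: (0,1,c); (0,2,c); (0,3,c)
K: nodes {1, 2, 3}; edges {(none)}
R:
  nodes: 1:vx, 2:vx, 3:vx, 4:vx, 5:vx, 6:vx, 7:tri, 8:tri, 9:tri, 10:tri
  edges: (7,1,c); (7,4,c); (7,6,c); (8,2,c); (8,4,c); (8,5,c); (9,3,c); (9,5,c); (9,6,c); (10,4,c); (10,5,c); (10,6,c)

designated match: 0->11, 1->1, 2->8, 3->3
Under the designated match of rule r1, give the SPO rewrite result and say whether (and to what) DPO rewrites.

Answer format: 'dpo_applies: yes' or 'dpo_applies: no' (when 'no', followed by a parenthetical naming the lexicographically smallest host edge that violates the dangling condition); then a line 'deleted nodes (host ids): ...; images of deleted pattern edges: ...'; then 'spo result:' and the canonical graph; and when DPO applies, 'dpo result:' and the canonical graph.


dpo_applies: no
(the rule deletes node 11, which keeps host edge (11,1,ck) outside the match image — the dangling condition fails, DPO blocks; SPO proceeds and side-deletes such edges)
deleted nodes (host ids): 11; images of deleted pattern edges: (11,1,c); (11,3,c); (11,8,c)
spo result:
nodes: 1:vx, 3:vx, 8:vx, 9:vx, 10:tri, 12:vx, 13:vx, 14:vx, 15:tri, 16:tri, 17:tri, 18:tri
edges: (10,1,c); (10,3,c); (10,9,c); (15,1,c); (15,12,c); (15,14,c); (16,8,c); (16,12,c); (16,13,c); (17,3,c); (17,13,c); (17,14,c); (18,12,c); (18,13,c); (18,14,c)


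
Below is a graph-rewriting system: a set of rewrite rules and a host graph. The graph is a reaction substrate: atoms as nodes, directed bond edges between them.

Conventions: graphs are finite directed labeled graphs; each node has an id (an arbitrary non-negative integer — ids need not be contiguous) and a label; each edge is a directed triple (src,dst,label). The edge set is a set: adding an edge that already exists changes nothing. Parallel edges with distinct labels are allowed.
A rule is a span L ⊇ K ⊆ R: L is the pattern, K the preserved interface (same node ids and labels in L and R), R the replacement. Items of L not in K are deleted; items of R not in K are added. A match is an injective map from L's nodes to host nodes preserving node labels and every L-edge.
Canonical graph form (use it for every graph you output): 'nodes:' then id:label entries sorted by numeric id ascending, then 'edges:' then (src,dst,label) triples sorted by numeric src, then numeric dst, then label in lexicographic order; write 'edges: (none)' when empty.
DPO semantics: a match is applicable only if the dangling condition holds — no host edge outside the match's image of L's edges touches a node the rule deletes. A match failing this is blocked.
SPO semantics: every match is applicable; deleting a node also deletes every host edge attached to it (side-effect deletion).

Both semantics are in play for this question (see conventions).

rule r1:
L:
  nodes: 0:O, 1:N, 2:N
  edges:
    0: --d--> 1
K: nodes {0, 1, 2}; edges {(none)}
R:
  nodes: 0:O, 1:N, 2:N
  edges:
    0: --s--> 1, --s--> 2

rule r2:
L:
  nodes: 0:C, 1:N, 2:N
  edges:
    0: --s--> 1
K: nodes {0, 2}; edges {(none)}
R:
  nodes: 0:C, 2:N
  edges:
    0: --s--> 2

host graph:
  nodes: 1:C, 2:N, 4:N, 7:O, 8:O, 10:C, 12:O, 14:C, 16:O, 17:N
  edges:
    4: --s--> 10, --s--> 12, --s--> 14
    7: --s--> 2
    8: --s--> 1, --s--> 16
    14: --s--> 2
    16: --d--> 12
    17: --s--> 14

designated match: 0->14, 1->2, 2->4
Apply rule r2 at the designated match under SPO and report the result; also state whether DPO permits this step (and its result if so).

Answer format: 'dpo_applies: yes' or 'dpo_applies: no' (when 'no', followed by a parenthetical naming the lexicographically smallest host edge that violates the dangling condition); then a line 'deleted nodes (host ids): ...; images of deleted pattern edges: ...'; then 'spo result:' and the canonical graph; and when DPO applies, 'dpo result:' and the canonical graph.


dpo_applies: no
(the rule deletes node 2, which keeps host edge (7,2,s) outside the match image — the dangling condition fails, DPO blocks; SPO proceeds and side-deletes such edges)
deleted nodes (host ids): 2; images of deleted pattern edges: (14,2,s)
spo result:
nodes: 1:C, 4:N, 7:O, 8:O, 10:C, 12:O, 14:C, 16:O, 17:N
edges: (4,10,s); (4,12,s); (4,14,s); (8,1,s); (8,16,s); (14,4,s); (16,12,d); (17,14,s)


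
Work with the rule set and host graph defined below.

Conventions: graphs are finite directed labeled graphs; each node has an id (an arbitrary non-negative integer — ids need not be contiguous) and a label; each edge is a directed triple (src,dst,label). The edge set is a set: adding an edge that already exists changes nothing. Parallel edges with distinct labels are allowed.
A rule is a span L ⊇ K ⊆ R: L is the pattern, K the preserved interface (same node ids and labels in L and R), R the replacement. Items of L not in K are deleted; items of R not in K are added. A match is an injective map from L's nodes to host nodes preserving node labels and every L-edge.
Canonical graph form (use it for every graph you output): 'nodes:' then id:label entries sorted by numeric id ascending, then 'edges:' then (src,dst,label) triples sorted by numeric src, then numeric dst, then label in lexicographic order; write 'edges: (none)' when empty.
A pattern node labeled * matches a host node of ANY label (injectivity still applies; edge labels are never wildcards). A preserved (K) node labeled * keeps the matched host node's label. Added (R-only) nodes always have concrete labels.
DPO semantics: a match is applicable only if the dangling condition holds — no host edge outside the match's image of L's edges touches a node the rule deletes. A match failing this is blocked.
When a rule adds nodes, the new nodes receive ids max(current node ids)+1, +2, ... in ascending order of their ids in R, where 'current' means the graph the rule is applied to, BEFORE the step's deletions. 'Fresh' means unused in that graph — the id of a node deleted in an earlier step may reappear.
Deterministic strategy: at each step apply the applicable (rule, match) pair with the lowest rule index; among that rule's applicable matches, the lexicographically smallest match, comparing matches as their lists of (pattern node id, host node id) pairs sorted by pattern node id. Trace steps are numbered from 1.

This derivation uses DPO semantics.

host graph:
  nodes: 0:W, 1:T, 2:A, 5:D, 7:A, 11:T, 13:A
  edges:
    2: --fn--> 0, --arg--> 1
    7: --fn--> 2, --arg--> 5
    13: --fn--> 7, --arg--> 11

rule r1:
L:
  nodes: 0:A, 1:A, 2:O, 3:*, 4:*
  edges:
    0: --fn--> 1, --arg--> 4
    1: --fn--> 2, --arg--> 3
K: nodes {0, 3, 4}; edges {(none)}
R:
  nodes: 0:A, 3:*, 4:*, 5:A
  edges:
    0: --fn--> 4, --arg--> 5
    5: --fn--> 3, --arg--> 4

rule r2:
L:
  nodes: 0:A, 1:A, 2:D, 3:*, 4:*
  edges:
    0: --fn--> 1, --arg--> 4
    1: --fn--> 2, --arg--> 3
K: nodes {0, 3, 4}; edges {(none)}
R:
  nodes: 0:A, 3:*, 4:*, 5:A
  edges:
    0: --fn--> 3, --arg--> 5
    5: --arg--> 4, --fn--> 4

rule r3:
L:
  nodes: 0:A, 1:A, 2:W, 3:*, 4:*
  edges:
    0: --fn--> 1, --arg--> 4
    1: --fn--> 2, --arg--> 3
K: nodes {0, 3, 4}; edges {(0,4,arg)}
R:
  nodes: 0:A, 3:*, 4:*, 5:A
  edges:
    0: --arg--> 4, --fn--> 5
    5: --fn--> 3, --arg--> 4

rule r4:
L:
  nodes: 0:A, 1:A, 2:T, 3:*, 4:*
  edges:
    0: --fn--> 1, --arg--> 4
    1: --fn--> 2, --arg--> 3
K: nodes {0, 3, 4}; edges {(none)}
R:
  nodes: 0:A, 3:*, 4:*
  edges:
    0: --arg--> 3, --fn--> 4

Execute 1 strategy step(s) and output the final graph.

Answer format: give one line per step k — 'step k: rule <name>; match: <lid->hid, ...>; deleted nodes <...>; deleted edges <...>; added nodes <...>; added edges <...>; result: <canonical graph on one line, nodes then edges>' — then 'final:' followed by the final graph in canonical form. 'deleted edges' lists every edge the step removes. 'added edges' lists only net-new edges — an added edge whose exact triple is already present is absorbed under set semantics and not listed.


step 1: rule r3; match: 0->7, 1->2, 2->0, 3->1, 4->5; deleted nodes 0, 2; deleted edges (2,0,fn); (2,1,arg); (7,2,fn); added nodes 14; added edges (7,14,fn); (14,1,fn); (14,5,arg); result: nodes: 1:T, 5:D, 7:A, 11:T, 13:A, 14:A edges: (7,5,arg); (7,14,fn); (13,7,fn); (13,11,arg); (14,1,fn); (14,5,arg)
final:
nodes: 1:T, 5:D, 7:A, 11:T, 13:A, 14:A
edges: (7,5,arg); (7,14,fn); (13,7,fn); (13,11,arg); (14,1,fn); (14,5,arg)


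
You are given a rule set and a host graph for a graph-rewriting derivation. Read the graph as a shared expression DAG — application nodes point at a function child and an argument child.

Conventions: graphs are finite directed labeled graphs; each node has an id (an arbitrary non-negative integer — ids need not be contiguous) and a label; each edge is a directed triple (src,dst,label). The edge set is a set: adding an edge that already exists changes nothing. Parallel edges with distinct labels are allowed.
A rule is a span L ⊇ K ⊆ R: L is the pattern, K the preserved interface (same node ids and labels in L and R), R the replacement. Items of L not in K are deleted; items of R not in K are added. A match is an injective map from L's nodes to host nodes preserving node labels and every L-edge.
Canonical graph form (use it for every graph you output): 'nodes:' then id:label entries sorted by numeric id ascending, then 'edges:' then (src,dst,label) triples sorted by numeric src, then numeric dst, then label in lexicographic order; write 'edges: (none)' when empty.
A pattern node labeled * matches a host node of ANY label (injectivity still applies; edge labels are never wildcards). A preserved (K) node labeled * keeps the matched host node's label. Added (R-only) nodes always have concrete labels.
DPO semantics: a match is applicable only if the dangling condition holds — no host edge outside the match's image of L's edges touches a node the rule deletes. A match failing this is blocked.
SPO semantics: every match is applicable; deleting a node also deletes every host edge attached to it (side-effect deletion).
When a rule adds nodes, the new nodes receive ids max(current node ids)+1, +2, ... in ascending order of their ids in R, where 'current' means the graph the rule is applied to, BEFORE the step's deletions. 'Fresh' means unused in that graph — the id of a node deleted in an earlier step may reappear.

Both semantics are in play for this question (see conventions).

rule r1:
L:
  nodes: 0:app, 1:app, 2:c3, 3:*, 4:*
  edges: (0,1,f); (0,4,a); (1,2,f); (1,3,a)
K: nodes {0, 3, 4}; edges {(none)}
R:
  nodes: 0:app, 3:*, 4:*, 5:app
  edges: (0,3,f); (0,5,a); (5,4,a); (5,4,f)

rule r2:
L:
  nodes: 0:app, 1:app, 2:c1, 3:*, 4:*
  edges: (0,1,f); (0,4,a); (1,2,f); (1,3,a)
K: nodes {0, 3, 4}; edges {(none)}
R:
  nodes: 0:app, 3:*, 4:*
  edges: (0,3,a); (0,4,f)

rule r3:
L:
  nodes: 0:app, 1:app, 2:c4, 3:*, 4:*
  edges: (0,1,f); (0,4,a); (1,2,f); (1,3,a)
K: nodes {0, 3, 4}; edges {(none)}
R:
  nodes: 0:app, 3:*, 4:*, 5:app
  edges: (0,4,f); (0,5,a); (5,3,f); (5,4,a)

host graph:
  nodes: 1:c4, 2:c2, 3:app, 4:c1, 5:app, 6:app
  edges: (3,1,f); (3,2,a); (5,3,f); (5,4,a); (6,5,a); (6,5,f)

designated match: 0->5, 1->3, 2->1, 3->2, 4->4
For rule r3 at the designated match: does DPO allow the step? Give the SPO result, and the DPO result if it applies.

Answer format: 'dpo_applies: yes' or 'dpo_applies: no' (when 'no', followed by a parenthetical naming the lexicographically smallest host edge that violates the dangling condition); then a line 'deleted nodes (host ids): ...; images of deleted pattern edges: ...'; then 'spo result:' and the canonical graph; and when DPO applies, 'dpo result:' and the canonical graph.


dpo_applies: yes
deleted nodes (host ids): 1, 3; images of deleted pattern edges: (3,1,f); (3,2,a); (5,3,f); (5,4,a)
spo result:
nodes: 2:c2, 4:c1, 5:app, 6:app, 7:app
edges: (5,4,f); (5,7,a); (6,5,a); (6,5,f); (7,2,f); (7,4,a)
dpo result:
nodes: 2:c2, 4:c1, 5:app, 6:app, 7:app
edges: (5,4,f); (5,7,a); (6,5,a); (6,5,f); (7,2,f); (7,4,a)


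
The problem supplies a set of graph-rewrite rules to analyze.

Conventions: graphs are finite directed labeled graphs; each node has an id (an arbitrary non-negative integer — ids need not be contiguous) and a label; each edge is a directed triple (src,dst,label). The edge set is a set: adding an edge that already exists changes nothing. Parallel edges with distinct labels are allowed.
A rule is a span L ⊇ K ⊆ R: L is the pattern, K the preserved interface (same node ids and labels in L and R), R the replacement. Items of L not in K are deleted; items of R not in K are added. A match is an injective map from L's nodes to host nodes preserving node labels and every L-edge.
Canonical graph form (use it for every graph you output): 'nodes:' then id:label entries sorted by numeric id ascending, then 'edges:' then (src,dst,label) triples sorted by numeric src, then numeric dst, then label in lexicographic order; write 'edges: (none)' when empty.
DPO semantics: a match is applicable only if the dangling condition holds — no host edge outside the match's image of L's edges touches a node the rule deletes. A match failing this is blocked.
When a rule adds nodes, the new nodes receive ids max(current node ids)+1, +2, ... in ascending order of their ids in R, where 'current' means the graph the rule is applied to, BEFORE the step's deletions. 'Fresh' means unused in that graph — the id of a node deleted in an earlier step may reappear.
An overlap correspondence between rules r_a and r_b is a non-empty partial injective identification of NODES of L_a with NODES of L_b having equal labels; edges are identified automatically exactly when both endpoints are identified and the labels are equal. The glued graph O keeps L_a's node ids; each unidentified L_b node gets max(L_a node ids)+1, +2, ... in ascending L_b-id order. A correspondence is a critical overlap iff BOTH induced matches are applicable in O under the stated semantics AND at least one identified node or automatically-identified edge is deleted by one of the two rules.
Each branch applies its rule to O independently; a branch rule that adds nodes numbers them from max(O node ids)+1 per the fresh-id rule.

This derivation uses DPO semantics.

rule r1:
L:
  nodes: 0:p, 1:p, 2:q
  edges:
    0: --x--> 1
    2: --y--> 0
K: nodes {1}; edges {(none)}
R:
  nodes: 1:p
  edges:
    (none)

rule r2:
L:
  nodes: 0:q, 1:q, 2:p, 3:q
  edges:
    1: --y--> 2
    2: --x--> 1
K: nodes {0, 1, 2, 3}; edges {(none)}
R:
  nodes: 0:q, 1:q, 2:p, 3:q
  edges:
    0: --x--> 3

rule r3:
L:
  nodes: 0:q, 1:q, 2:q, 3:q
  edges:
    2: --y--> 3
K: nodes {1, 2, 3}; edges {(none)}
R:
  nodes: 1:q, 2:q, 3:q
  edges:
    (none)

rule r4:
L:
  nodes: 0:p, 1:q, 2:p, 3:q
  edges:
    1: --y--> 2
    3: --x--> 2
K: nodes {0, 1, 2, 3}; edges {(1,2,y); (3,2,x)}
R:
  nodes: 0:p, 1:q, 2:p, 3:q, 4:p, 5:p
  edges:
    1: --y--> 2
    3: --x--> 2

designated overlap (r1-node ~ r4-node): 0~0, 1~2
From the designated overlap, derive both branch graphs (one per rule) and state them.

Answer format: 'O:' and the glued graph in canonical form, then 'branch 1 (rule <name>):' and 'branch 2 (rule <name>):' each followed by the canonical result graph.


O:
nodes: 0:p, 1:p, 2:q, 3:q, 4:q
edges: (0,1,x); (2,0,y); (3,1,y); (4,1,x)
branch 1 (rule r1):
nodes: 1:p, 3:q, 4:q
edges: (3,1,y); (4,1,x)
branch 2 (rule r4):
nodes: 0:p, 1:p, 2:q, 3:q, 4:q, 5:p, 6:p
edges: (0,1,x); (2,0,y); (3,1,y); (4,1,x)


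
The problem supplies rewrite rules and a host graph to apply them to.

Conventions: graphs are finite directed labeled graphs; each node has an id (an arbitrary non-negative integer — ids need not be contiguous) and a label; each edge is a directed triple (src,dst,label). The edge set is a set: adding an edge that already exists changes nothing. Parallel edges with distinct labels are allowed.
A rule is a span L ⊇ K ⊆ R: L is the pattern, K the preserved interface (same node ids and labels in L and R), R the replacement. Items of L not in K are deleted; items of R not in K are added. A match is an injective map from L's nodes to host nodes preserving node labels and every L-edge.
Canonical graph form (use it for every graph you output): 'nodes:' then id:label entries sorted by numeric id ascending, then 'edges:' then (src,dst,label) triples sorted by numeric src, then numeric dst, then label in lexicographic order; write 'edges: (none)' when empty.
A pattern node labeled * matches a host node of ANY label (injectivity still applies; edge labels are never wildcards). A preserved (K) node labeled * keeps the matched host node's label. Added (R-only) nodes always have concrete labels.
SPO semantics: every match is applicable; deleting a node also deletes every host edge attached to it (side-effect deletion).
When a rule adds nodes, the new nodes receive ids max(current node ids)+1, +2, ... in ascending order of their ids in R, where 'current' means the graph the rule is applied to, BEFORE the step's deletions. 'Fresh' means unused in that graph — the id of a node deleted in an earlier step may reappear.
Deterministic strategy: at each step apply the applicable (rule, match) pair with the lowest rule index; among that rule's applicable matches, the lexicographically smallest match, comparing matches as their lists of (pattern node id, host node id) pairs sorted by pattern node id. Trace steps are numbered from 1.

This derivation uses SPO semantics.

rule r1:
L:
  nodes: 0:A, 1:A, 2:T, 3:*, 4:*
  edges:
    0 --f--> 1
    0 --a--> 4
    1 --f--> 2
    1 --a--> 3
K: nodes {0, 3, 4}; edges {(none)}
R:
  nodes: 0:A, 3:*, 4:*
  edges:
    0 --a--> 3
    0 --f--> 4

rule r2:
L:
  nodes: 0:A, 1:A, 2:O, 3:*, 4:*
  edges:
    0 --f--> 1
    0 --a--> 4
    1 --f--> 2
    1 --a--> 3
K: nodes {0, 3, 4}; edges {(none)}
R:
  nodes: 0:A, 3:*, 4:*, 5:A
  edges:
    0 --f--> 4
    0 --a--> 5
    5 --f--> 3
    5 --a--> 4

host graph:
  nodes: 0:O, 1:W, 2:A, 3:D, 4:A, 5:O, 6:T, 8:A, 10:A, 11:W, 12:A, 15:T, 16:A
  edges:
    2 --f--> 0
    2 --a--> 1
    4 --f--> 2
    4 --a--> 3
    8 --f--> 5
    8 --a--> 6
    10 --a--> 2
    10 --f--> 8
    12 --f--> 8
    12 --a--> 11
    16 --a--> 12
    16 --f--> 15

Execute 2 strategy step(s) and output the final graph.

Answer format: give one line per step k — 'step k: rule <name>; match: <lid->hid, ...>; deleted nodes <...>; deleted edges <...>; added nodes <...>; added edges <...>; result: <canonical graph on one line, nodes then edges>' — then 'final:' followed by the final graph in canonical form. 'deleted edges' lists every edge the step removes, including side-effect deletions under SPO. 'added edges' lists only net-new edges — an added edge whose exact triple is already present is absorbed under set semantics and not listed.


step 1: rule r2; match: 0->4, 1->2, 2->0, 3->1, 4->3; deleted nodes 0, 2; deleted edges (2,0,f); (2,1,a); (4,2,f); (4,3,a); (10,2,a); added nodes 17; added edges (4,3,f); (4,17,a); (17,1,f); (17,3,a); result: nodes: 1:W, 3:D, 4:A, 5:O, 6:T, 8:A, 10:A, 11:W, 12:A, 15:T, 16:A, 17:A edges: (4,3,f); (4,17,a); (8,5,f); (8,6,a); (10,8,f); (12,8,f); (12,11,a); (16,12,a); (16,15,f); (17,1,f); (17,3,a)
step 2: rule r2; match: 0->12, 1->8, 2->5, 3->6, 4->11; deleted nodes 5, 8; deleted edges (8,5,f); (8,6,a); (10,8,f); (12,8,f); (12,11,a); added nodes 18; added edges (12,11,f); (12,18,a); (18,6,f); (18,11,a); result: nodes: 1:W, 3:D, 4:A, 6:T, 10:A, 11:W, 12:A, 15:T, 16:A, 17:A, 18:A edges: (4,3,f); (4,17,a); (12,11,f); (12,18,a); (16,12,a); (16,15,f); (17,1,f); (17,3,a); (18,6,f); (18,11,a)
final:
nodes: 1:W, 3:D, 4:A, 6:T, 10:A, 11:W, 12:A, 15:T, 16:A, 17:A, 18:A
edges: (4,3,f); (4,17,a); (12,11,f); (12,18,a); (16,12,a); (16,15,f); (17,1,f); (17,3,a); (18,6,f); (18,11,a)


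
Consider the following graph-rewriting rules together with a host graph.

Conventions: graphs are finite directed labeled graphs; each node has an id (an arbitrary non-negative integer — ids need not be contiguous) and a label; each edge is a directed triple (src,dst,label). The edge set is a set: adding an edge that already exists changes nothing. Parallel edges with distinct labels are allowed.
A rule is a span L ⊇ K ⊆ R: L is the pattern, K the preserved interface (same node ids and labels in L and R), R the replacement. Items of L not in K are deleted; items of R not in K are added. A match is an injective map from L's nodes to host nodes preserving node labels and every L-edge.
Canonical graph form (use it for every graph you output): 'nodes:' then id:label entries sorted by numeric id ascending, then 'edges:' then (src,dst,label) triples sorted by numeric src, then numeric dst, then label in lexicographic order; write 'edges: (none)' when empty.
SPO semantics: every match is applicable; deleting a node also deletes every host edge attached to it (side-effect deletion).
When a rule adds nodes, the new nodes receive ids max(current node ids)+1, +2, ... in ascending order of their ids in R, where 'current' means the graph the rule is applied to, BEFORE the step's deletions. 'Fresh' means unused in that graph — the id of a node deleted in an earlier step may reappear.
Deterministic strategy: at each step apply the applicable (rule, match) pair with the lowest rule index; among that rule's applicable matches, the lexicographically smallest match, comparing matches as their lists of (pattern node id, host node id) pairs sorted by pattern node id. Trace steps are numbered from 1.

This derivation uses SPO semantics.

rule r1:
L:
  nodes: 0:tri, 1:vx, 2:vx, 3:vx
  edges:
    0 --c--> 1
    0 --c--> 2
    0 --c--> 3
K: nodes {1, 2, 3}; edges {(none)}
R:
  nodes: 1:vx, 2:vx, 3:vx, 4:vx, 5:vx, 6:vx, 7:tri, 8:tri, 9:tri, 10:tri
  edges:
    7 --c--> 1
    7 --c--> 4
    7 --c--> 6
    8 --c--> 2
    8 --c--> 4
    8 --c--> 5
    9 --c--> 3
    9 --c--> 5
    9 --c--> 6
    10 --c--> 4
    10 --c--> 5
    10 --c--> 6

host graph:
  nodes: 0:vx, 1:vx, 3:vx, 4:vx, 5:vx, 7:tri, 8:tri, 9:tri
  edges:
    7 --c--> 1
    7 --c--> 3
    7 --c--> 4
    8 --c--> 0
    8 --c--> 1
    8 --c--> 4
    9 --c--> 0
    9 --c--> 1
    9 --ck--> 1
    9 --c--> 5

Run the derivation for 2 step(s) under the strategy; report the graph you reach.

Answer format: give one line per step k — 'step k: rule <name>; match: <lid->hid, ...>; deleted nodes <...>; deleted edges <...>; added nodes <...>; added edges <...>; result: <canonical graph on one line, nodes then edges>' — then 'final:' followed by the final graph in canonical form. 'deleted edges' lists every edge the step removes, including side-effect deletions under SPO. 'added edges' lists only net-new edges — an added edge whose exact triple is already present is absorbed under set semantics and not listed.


step 1: rule r1; match: 0->7, 1->1, 2->3, 3->4; deleted nodes 7; deleted edges (7,1,c); (7,3,c); (7,4,c); added nodes 10, 11, 12, 13, 14, 15, 16; added edges (13,1,c); (13,10,c); (13,12,c); (14,3,c); (14,10,c); (14,11,c); (15,4,c); (15,11,c); (15,12,c); (16,10,c); (16,11,c); (16,12,c); result: nodes: 0:vx, 1:vx, 3:vx, 4:vx, 5:vx, 8:tri, 9:tri, 10:vx, 11:vx, 12:vx, 13:tri, 14:tri, 15:tri, 16:tri edges: (8,0,c); (8,1,c); (8,4,c); (9,0,c); (9,1,c); (9,1,ck); (9,5,c); (13,1,c); (13,10,c); (13,12,c); (14,3,c); (14,10,c); (14,11,c); (15,4,c); (15,11,c); (15,12,c); (16,10,c); (16,11,c); (16,12,c)
step 2: rule r1; match: 0->8, 1->0, 2->1, 3->4; deleted nodes 8; deleted edges (8,0,c); (8,1,c); (8,4,c); added nodes 17, 18, 19, 20, 21, 22, 23; added edges (20,0,c); (20,17,c); (20,19,c); (21,1,c); (21,17,c); (21,18,c); (22,4,c); (22,18,c); (22,19,c); (23,17,c); (23,18,c); (23,19,c); result: nodes: 0:vx, 1:vx, 3:vx, 4:vx, 5:vx, 9:tri, 10:vx, 11:vx, 12:vx, 13:tri, 14:tri, 15:tri, 16:tri, 17:vx, 18:vx, 19:vx, 20:tri, 21:tri, 22:tri, 23:tri edges: (9,0,c); (9,1,c); (9,1,ck); (9,5,c); (13,1,c); (13,10,c); (13,12,c); (14,3,c); (14,10,c); (14,11,c); (15,4,c); (15,11,c); (15,12,c); (16,10,c); (16,11,c); (16,12,c); (20,0,c); (20,17,c); (20,19,c); (21,1,c); (21,17,c); (21,18,c); (22,4,c); (22,18,c); (22,19,c); (23,17,c); (23,18,c); (23,19,c)
final:
nodes: 0:vx, 1:vx, 3:vx, 4:vx, 5:vx, 9:tri, 10:vx, 11:vx, 12:vx, 13:tri, 14:tri, 15:tri, 16:tri, 17:vx, 18:vx, 19:vx, 20:tri, 21:tri, 22:tri, 23:tri
edges: (9,0,c); (9,1,c); (9,1,ck); (9,5,c); (13,1,c); (13,10,c); (13,12,c); (14,3,c); (14,10,c); (14,11,c); (15,4,c); (15,11,c); (15,12,c); (16,10,c); (16,11,c); (16,12,c); (20,0,c); (20,17,c); (20,19,c); (21,1,c); (21,17,c); (21,18,c); (22,4,c); (22,18,c); (22,19,c); (23,17,c); (23,18,c); (23,19,c)


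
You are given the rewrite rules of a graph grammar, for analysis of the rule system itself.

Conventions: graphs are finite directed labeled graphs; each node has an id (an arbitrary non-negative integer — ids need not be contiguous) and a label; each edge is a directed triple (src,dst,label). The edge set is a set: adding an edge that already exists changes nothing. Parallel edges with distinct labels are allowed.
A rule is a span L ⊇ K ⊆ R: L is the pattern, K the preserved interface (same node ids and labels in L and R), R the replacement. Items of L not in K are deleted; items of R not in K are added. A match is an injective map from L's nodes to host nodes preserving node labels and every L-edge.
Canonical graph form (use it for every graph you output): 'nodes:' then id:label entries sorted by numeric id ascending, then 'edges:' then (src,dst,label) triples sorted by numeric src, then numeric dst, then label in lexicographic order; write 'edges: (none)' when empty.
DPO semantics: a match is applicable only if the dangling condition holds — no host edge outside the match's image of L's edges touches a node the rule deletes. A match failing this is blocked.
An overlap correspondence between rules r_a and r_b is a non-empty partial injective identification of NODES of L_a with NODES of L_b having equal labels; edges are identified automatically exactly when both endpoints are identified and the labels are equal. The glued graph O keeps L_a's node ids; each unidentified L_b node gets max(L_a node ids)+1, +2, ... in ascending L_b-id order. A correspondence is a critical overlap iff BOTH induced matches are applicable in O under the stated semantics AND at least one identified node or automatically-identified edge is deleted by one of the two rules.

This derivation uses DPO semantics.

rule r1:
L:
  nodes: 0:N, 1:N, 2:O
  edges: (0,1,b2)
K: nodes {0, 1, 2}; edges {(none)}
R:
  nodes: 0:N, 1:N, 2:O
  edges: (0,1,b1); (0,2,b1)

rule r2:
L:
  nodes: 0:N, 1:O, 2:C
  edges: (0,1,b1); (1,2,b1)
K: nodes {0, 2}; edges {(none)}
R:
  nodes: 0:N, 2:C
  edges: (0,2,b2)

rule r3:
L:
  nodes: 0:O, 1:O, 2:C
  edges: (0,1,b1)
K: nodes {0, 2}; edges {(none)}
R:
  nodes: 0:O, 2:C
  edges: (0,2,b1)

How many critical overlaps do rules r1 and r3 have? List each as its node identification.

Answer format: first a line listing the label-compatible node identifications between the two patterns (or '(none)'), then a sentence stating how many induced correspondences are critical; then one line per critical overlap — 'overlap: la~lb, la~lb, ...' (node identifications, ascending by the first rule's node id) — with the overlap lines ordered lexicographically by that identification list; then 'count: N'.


label-compatible node identifications between L(r1) and L(r3): 2~0, 2~1
1 of the induced correspondences is a critical overlap of r1 and r3.
overlap: 2~1
count: 1
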